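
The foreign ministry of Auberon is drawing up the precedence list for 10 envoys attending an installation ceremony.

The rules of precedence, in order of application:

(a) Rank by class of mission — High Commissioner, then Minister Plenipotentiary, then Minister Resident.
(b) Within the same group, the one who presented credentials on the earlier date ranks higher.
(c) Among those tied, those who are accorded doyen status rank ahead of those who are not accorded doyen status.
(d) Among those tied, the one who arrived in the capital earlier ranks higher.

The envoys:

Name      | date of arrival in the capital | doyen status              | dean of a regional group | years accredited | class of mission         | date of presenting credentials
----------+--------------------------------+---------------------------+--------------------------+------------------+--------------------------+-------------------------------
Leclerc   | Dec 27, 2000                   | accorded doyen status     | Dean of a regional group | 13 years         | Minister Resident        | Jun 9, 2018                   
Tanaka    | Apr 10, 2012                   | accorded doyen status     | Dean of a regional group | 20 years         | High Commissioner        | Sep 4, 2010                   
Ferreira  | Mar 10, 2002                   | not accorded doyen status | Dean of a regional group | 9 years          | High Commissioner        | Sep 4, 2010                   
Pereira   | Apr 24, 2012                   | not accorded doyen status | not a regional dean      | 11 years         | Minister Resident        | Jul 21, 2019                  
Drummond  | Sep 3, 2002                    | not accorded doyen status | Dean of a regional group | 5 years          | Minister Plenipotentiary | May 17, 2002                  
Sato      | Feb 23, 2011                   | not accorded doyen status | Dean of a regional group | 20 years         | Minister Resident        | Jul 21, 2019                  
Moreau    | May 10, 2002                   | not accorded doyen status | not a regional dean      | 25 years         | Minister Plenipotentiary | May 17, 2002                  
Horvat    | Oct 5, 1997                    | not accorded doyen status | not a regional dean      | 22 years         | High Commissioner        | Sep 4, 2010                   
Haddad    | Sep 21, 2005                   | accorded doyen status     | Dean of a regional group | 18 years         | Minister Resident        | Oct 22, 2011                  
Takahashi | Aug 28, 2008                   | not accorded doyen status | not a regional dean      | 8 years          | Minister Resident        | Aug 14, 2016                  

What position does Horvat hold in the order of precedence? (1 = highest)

By class of mission: Tanaka, Horvat and Ferreira (High Commissioner); then Moreau and Drummond (Minister Plenipotentiary); then Haddad, Takahashi, Leclerc, Sato and Pereira (Minister Resident).
Tanaka, Horvat and Ferreira all have date of presenting credentials Sep 4, 2010, so the next rule applies.
Among Tanaka, Horvat and Ferreira, accorded doyen status before not accorded doyen status: Tanaka (accorded doyen status) before Horvat and Ferreira (not accorded doyen status).
Among Horvat and Ferreira, by date of arrival in the capital (earlier first): Horvat (Oct 5, 1997) before Ferreira (Mar 10, 2002).
Moreau and Drummond both have date of presenting credentials May 17, 2002, so the next rule applies.
Moreau and Drummond are each not accorded doyen status, so the next rule applies.
Among Moreau and Drummond, by date of arrival in the capital (earlier first): Moreau (May 10, 2002) before Drummond (Sep 3, 2002).
Among Haddad, Takahashi, Leclerc, Sato and Pereira, by date of presenting credentials (earlier first): Haddad (Oct 22, 2011) before Takahashi (Aug 14, 2016) before Leclerc (Jun 9, 2018) before Sato and Pereira (Jul 21, 2019).
Sato and Pereira are each not accorded doyen status, so the next rule applies.
Among Sato and Pereira, by date of arrival in the capital (earlier first): Sato (Feb 23, 2011) before Pereira (Apr 24, 2012).
Order: Tanaka, Horvat, Ferreira, Moreau, Drummond, Haddad, Takahashi, Leclerc, Sato, Pereira. So position 2.

2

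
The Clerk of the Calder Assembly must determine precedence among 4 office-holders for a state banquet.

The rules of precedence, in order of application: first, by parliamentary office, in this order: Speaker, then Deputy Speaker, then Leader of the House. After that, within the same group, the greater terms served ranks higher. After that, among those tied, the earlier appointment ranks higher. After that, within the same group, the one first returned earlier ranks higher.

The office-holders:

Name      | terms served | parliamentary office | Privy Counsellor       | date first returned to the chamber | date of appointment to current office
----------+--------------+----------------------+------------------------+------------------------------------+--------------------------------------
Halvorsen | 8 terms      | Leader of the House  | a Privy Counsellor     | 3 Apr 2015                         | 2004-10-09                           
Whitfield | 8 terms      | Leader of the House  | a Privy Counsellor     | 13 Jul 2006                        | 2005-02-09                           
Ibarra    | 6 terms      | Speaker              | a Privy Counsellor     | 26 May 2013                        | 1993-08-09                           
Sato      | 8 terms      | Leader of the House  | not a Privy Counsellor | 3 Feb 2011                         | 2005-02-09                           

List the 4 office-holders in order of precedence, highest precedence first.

Ibarra, Halvorsen, Whitfield, Sato

By parliamentary office: Ibarra (Speaker); then Halvorsen, Whitfield and Sato (Leader of the House).
Halvorsen, Whitfield and Sato all have terms served 8 terms, so the next rule applies.
Among Halvorsen, Whitfield and Sato, by date of appointment to current office (earlier first): Halvorsen (2004-10-09) before Whitfield and Sato (2005-02-09).
Among Whitfield and Sato, by date first returned to the chamber (earlier first): Whitfield (13 Jul 2006) before Sato (3 Feb 2011).
Full order: Ibarra, Halvorsen, Whitfield, Sato.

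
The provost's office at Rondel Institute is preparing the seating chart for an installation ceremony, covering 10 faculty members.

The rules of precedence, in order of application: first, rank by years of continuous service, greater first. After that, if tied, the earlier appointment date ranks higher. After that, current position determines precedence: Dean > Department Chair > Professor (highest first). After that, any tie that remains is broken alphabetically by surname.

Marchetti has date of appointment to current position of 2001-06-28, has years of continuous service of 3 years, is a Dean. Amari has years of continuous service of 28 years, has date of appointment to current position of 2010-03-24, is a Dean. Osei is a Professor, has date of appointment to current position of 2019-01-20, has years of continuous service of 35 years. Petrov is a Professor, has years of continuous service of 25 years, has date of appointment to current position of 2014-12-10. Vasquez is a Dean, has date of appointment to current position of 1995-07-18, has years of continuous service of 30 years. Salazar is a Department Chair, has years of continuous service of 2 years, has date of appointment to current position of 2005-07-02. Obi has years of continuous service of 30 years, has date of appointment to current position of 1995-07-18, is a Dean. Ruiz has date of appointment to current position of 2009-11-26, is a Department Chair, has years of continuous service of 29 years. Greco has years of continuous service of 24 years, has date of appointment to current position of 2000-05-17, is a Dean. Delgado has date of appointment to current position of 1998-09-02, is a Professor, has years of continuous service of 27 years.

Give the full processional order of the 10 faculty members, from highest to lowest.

Osei, Obi, Vasquez, Ruiz, Amari, Delgado, Petrov, Greco, Marchetti, Salazar

By years of continuous service (higher first): Osei (35 years); then Obi and Vasquez (both 30 years); then Ruiz (29 years); then Amari (28 years); then Delgado (27 years); then Petrov (25 years); then Greco (24 years); then Marchetti (3 years); then Salazar (2 years).
Obi and Vasquez both have date of appointment to current position 1995-07-18, so the next rule applies.
Obi and Vasquez are each Dean, so the next rule applies.
Among Obi and Vasquez, alphabetically by surname: Obi before Vasquez.
Full order: Osei, Obi, Vasquez, Ruiz, Amari, Delgado, Petrov, Greco, Marchetti, Salazar.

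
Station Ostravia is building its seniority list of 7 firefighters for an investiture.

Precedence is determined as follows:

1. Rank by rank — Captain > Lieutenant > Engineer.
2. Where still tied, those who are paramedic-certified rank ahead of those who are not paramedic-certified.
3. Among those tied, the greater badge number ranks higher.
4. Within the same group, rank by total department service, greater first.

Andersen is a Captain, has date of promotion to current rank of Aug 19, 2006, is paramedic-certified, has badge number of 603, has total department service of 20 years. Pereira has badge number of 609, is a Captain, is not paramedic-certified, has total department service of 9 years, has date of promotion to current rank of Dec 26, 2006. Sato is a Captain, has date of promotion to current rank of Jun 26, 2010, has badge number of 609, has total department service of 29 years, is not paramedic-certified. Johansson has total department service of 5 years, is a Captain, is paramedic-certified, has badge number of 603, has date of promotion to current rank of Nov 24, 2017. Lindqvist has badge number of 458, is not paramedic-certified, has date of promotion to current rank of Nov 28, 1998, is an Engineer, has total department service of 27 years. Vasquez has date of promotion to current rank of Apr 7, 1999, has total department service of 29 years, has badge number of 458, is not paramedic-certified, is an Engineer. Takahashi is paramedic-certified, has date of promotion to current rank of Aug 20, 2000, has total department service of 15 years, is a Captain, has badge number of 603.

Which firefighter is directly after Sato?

Pereira

By rank: Andersen, Takahashi, Johansson, Sato and Pereira (Captain); then Vasquez and Lindqvist (Engineer).
Among Andersen, Takahashi, Johansson, Sato and Pereira, paramedic-certified before not paramedic-certified: Andersen, Takahashi and Johansson (paramedic-certified) before Sato and Pereira (not paramedic-certified).
Andersen, Takahashi and Johansson all have badge number 603, so the next rule applies.
Among Andersen, Takahashi and Johansson, by total department service (higher first): Andersen (20 years) before Takahashi (15 years) before Johansson (5 years).
Sato and Pereira both have badge number 609, so the next rule applies.
Among Sato and Pereira, by total department service (higher first): Sato (29 years) before Pereira (9 years).
Vasquez and Lindqvist are each not paramedic-certified, so the next rule applies.
Vasquez and Lindqvist both have badge number 458, so the next rule applies.
Among Vasquez and Lindqvist, by total department service (higher first): Vasquez (29 years) before Lindqvist (27 years).
Order: Andersen, Takahashi, Johansson, Sato, Pereira, Vasquez, Lindqvist.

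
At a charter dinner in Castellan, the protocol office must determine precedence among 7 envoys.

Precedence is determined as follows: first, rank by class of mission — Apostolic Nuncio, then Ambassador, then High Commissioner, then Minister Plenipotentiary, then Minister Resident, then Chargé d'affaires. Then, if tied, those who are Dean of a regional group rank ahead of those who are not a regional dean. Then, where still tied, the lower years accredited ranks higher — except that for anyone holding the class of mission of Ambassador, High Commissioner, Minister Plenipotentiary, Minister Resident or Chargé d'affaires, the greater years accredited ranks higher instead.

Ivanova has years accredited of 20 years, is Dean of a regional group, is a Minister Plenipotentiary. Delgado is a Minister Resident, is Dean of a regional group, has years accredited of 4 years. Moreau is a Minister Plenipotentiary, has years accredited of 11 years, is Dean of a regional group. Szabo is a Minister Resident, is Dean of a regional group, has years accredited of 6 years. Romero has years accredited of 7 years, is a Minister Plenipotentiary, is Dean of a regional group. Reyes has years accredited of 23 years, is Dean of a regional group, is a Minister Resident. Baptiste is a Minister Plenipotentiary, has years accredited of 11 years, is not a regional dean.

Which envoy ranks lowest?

By class of mission: Ivanova, Moreau, Romero and Baptiste (Minister Plenipotentiary); then Reyes, Szabo and Delgado (Minister Resident).
Among Ivanova, Moreau, Romero and Baptiste, Dean of a regional group before not a regional dean: Ivanova, Moreau and Romero (Dean of a regional group) before Baptiste (not a regional dean).
Among Ivanova, Moreau and Romero, by years accredited (higher first) (reversed rule for this group): Ivanova (20 years) before Moreau (11 years) before Romero (7 years).
Reyes, Szabo and Delgado are each Dean of a regional group, so the next rule applies.
Among Reyes, Szabo and Delgado, by years accredited (higher first) (reversed rule for this group): Reyes (23 years) before Szabo (6 years) before Delgado (4 years).
Order: Ivanova, Moreau, Romero, Baptiste, Reyes, Szabo, Delgado.

Delgado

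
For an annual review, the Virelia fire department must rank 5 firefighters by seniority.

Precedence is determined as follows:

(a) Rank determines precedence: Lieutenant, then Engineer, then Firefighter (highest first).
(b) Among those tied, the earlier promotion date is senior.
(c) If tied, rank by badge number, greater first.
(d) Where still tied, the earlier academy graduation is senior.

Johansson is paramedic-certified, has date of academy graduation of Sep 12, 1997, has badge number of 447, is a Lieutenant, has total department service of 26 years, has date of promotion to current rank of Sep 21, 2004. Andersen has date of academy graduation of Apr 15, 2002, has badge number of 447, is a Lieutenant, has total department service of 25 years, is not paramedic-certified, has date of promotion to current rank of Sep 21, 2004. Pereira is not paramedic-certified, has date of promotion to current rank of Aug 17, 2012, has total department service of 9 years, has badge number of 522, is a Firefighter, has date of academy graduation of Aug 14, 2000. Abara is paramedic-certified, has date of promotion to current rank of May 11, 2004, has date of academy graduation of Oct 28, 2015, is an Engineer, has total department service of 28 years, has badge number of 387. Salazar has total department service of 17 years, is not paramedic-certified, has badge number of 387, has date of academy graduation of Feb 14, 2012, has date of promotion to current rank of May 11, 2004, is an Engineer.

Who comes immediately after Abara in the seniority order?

Pereira

By rank: Johansson and Andersen (Lieutenant); then Salazar and Abara (Engineer); then Pereira (Firefighter).
Johansson and Andersen both have date of promotion to current rank Sep 21, 2004, so the next rule applies.
Johansson and Andersen both have badge number 447, so the next rule applies.
Among Johansson and Andersen, by date of academy graduation (earlier first): Johansson (Sep 12, 1997) before Andersen (Apr 15, 2002).
Salazar and Abara both have date of promotion to current rank May 11, 2004, so the next rule applies.
Salazar and Abara both have badge number 387, so the next rule applies.
Among Salazar and Abara, by date of academy graduation (earlier first): Salazar (Feb 14, 2012) before Abara (Oct 28, 2015).
Order: Johansson, Andersen, Salazar, Abara, Pereira.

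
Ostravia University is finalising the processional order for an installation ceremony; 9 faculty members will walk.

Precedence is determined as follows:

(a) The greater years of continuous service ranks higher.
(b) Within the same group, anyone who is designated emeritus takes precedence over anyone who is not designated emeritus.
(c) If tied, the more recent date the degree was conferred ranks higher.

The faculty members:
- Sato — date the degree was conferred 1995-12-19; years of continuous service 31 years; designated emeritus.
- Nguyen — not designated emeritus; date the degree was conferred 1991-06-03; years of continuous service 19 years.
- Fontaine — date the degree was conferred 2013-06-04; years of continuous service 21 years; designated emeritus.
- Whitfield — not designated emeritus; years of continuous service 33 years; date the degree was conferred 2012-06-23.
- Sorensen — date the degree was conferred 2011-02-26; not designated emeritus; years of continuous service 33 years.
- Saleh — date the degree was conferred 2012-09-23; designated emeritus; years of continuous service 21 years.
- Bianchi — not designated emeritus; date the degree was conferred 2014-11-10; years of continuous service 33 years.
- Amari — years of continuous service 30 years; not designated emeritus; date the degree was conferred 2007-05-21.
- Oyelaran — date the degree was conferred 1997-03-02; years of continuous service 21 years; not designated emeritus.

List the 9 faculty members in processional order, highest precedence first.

Bianchi, Whitfield, Sorensen, Sato, Amari, Fontaine, Saleh, Oyelaran, Nguyen

By years of continuous service (higher first): Bianchi, Whitfield and Sorensen (each 33 years); then Sato (31 years); then Amari (30 years); then Fontaine, Saleh and Oyelaran (each 21 years); then Nguyen (19 years).
Bianchi, Whitfield and Sorensen are each not designated emeritus, so the next rule applies.
Among Bianchi, Whitfield and Sorensen, by date the degree was conferred (later first): Bianchi (2014-11-10) before Whitfield (2012-06-23) before Sorensen (2011-02-26).
Among Fontaine, Saleh and Oyelaran, designated emeritus before not designated emeritus: Fontaine and Saleh (designated emeritus) before Oyelaran (not designated emeritus).
Among Fontaine and Saleh, by date the degree was conferred (later first): Fontaine (2013-06-04) before Saleh (2012-09-23).
Full order: Bianchi, Whitfield, Sorensen, Sato, Amari, Fontaine, Saleh, Oyelaran, Nguyen.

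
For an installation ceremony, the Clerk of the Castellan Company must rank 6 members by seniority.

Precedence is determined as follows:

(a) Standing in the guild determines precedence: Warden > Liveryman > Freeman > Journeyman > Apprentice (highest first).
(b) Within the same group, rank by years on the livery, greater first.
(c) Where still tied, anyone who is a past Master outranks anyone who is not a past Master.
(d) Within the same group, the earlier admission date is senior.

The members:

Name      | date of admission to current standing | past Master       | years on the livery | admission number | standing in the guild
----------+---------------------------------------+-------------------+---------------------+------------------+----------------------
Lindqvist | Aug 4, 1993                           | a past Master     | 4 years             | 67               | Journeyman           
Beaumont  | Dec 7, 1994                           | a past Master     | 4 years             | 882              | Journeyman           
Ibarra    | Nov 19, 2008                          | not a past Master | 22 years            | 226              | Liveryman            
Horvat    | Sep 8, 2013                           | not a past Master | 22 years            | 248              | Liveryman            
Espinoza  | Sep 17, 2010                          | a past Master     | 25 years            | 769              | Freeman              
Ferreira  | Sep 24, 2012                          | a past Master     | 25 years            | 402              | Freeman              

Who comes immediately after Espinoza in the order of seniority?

Ferreira

By standing in the guild: Ibarra and Horvat (Liveryman); then Espinoza and Ferreira (Freeman); then Lindqvist and Beaumont (Journeyman).
Ibarra and Horvat both have years on the livery 22 years, so the next rule applies.
Ibarra and Horvat are each not a past Master, so the next rule applies.
Among Ibarra and Horvat, by date of admission to current standing (earlier first): Ibarra (Nov 19, 2008) before Horvat (Sep 8, 2013).
Espinoza and Ferreira both have years on the livery 25 years, so the next rule applies.
Espinoza and Ferreira are each a past Master, so the next rule applies.
Among Espinoza and Ferreira, by date of admission to current standing (earlier first): Espinoza (Sep 17, 2010) before Ferreira (Sep 24, 2012).
Lindqvist and Beaumont both have years on the livery 4 years, so the next rule applies.
Lindqvist and Beaumont are each a past Master, so the next rule applies.
Among Lindqvist and Beaumont, by date of admission to current standing (earlier first): Lindqvist (Aug 4, 1993) before Beaumont (Dec 7, 1994).
Order: Ibarra, Horvat, Espinoza, Ferreira, Lindqvist, Beaumont.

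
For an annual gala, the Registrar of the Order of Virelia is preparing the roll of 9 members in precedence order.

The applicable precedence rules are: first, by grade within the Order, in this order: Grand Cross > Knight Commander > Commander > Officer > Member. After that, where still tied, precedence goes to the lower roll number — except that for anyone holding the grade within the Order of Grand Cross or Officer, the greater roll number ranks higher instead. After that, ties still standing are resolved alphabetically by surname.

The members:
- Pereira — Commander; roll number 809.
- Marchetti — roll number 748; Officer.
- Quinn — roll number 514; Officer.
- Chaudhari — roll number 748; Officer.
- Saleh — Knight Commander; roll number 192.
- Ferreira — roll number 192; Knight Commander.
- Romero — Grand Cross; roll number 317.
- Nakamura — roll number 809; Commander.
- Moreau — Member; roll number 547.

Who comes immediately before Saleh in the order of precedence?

By grade within the Order: Romero (Grand Cross); then Ferreira and Saleh (Knight Commander); then Nakamura and Pereira (Commander); then Chaudhari, Marchetti and Quinn (Officer); then Moreau (Member).
Ferreira and Saleh both have roll number 192, so the next rule applies.
Among Ferreira and Saleh, alphabetically by surname: Ferreira before Saleh.
Nakamura and Pereira both have roll number 809, so the next rule applies.
Among Nakamura and Pereira, alphabetically by surname: Nakamura before Pereira.
Among Chaudhari, Marchetti and Quinn, by roll number (higher first) (reversed rule for this group): Chaudhari and Marchetti (748) before Quinn (514).
Among Chaudhari and Marchetti, alphabetically by surname: Chaudhari before Marchetti.
Order: Romero, Ferreira, Saleh, Nakamura, Pereira, Chaudhari, Marchetti, Quinn, Moreau.

Ferreira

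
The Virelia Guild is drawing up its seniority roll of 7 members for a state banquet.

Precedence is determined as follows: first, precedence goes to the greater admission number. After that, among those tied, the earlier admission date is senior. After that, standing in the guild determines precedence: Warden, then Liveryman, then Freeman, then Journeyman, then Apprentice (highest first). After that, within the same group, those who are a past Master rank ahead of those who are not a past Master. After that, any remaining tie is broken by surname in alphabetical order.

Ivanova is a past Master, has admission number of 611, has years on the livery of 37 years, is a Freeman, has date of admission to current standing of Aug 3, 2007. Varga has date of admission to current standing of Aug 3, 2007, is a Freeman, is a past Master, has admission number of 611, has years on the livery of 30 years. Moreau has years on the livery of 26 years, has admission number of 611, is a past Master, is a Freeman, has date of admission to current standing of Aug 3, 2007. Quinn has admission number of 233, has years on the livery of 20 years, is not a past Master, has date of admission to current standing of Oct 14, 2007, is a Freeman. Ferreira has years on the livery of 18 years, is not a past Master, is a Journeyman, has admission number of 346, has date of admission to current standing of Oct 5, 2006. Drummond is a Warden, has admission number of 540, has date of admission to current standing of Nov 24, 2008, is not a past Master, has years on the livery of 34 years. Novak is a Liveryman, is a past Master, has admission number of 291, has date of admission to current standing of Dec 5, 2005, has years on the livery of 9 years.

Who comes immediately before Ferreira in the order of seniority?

Drummond

By admission number (higher first): Ivanova, Moreau and Varga (each 611); then Drummond (540); then Ferreira (346); then Novak (291); then Quinn (233).
Ivanova, Moreau and Varga all have date of admission to current standing Aug 3, 2007, so the next rule applies.
Ivanova, Moreau and Varga are each Freeman, so the next rule applies.
Ivanova, Moreau and Varga are each a past Master, so the next rule applies.
Among Ivanova, Moreau and Varga, alphabetically by surname: Ivanova before Moreau before Varga.
Order: Ivanova, Moreau, Varga, Drummond, Ferreira, Novak, Quinn.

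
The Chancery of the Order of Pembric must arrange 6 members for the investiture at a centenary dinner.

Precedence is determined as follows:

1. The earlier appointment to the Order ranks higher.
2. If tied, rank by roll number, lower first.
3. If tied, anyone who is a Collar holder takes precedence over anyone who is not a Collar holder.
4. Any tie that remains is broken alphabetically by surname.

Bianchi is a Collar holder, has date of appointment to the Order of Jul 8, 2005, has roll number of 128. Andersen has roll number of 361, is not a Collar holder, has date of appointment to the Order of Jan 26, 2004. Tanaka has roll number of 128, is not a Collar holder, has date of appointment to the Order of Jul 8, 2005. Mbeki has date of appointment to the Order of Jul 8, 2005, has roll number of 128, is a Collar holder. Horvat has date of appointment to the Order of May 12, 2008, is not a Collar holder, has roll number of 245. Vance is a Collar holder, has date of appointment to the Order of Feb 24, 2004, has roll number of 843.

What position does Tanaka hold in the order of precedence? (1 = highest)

By date of appointment to the Order (earlier first): Andersen (Jan 26, 2004); then Vance (Feb 24, 2004); then Bianchi, Mbeki and Tanaka (each Jul 8, 2005); then Horvat (May 12, 2008).
Bianchi, Mbeki and Tanaka all have roll number 128, so the next rule applies.
Among Bianchi, Mbeki and Tanaka, a Collar holder before not a Collar holder: Bianchi and Mbeki (a Collar holder) before Tanaka (not a Collar holder).
Among Bianchi and Mbeki, alphabetically by surname: Bianchi before Mbeki.
Order: Andersen, Vance, Bianchi, Mbeki, Tanaka, Horvat. So position 5.

5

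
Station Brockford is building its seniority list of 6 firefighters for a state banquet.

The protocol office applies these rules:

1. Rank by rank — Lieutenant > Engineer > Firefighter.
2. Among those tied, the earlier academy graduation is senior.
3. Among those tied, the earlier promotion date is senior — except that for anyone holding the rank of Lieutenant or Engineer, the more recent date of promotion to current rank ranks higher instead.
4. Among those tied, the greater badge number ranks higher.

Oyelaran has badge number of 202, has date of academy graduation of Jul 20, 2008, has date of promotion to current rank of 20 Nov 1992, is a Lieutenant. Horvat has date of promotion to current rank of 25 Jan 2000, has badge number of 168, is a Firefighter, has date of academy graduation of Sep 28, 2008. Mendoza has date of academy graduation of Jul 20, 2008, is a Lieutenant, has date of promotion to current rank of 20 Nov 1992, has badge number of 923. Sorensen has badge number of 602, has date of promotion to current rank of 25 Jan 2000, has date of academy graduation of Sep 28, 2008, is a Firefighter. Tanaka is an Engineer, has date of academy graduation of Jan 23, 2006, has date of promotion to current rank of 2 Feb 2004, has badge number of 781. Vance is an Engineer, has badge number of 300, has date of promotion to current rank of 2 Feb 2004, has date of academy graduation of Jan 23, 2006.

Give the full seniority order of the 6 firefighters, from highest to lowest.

By rank: Mendoza and Oyelaran (Lieutenant); then Tanaka and Vance (Engineer); then Sorensen and Horvat (Firefighter).
Mendoza and Oyelaran both have date of academy graduation Jul 20, 2008, so the next rule applies.
Mendoza and Oyelaran both have date of promotion to current rank 20 Nov 1992, so the next rule applies.
Among Mendoza and Oyelaran, by badge number (higher first): Mendoza (923) before Oyelaran (202).
Tanaka and Vance both have date of academy graduation Jan 23, 2006, so the next rule applies.
Tanaka and Vance both have date of promotion to current rank 2 Feb 2004, so the next rule applies.
Among Tanaka and Vance, by badge number (higher first): Tanaka (781) before Vance (300).
Sorensen and Horvat both have date of academy graduation Sep 28, 2008, so the next rule applies.
Sorensen and Horvat both have date of promotion to current rank 25 Jan 2000, so the next rule applies.
Among Sorensen and Horvat, by badge number (higher first): Sorensen (602) before Horvat (168).
Full order: Mendoza, Oyelaran, Tanaka, Vance, Sorensen, Horvat.

Mendoza, Oyelaran, Tanaka, Vance, Sorensen, Horvat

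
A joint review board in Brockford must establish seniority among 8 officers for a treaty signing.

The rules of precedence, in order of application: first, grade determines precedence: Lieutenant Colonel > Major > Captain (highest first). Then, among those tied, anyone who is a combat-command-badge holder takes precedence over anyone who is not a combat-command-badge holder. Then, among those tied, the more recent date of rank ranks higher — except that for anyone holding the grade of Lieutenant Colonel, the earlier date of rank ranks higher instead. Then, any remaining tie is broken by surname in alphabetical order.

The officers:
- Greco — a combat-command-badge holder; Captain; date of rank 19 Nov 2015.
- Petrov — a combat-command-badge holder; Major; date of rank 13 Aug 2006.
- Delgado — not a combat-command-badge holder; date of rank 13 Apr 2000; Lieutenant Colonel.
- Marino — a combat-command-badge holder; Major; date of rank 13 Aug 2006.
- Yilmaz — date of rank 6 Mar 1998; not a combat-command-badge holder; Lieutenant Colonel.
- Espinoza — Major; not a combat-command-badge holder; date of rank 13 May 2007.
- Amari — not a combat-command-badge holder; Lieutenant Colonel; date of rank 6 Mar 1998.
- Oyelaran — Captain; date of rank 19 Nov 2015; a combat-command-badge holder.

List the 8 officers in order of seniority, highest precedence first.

Amari, Yilmaz, Delgado, Marino, Petrov, Espinoza, Greco, Oyelaran

By grade: Amari, Yilmaz and Delgado (Lieutenant Colonel); then Marino, Petrov and Espinoza (Major); then Greco and Oyelaran (Captain).
Amari, Yilmaz and Delgado are each not a combat-command-badge holder, so the next rule applies.
Among Amari, Yilmaz and Delgado, by date of rank (earlier first) (reversed rule for this group): Amari and Yilmaz (6 Mar 1998) before Delgado (13 Apr 2000).
Among Amari and Yilmaz, alphabetically by surname: Amari before Yilmaz.
Among Marino, Petrov and Espinoza, a combat-command-badge holder before not a combat-command-badge holder: Marino and Petrov (a combat-command-badge holder) before Espinoza (not a combat-command-badge holder).
Marino and Petrov both have date of rank 13 Aug 2006, so the next rule applies.
Among Marino and Petrov, alphabetically by surname: Marino before Petrov.
Greco and Oyelaran are each a combat-command-badge holder, so the next rule applies.
Greco and Oyelaran both have date of rank 19 Nov 2015, so the next rule applies.
Among Greco and Oyelaran, alphabetically by surname: Greco before Oyelaran.
Full order: Amari, Yilmaz, Delgado, Marino, Petrov, Espinoza, Greco, Oyelaran.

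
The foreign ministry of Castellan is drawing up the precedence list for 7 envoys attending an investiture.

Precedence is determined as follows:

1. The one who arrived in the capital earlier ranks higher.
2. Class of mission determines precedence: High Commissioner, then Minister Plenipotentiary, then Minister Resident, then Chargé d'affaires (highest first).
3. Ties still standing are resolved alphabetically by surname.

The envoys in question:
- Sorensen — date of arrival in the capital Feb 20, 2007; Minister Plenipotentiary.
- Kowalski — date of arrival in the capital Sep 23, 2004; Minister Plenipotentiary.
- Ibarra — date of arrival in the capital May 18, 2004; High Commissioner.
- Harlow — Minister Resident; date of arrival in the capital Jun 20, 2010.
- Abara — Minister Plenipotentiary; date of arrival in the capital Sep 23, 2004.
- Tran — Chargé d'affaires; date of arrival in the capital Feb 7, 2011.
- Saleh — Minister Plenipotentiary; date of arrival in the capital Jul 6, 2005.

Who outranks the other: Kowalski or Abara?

By date of arrival in the capital (earlier first): Ibarra (May 18, 2004); then Abara and Kowalski (both Sep 23, 2004); then Saleh (Jul 6, 2005); then Sorensen (Feb 20, 2007); then Harlow (Jun 20, 2010); then Tran (Feb 7, 2011).
Abara and Kowalski are each Minister Plenipotentiary, so the next rule applies.
Among Abara and Kowalski, alphabetically by surname: Abara before Kowalski.
So Abara takes precedence.

Abara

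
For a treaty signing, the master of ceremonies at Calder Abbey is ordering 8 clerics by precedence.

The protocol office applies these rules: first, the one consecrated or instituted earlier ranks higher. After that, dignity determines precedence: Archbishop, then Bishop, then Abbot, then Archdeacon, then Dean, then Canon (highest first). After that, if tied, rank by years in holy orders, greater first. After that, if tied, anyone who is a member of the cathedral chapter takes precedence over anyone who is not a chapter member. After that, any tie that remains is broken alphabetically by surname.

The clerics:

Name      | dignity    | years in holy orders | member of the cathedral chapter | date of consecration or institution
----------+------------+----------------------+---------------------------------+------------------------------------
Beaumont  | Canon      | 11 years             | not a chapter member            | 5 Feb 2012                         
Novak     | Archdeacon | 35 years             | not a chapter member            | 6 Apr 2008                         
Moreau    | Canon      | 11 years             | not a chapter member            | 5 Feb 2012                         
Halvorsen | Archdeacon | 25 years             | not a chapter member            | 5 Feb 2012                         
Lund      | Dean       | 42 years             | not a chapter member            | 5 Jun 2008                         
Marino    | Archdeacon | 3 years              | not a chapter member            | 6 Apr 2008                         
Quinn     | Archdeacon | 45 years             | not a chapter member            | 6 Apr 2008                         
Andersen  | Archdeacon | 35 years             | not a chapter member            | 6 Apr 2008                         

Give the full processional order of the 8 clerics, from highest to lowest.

Quinn, Andersen, Novak, Marino, Lund, Halvorsen, Beaumont, Moreau

By date of consecration or institution (earlier first): Quinn, Andersen, Novak and Marino (each 6 Apr 2008); then Lund (5 Jun 2008); then Halvorsen, Beaumont and Moreau (each 5 Feb 2012).
Quinn, Andersen, Novak and Marino are each Archdeacon, so the next rule applies.
Among Quinn, Andersen, Novak and Marino, by years in holy orders (higher first): Quinn (45 years) before Andersen and Novak (35 years) before Marino (3 years).
Andersen and Novak are each not a chapter member, so the next rule applies.
Among Andersen and Novak, alphabetically by surname: Andersen before Novak.
Among Halvorsen, Beaumont and Moreau, by dignity: Halvorsen (Archdeacon) before Beaumont and Moreau (Canon).
Beaumont and Moreau both have years in holy orders 11 years, so the next rule applies.
Beaumont and Moreau are each not a chapter member, so the next rule applies.
Among Beaumont and Moreau, alphabetically by surname: Beaumont before Moreau.
Full order: Quinn, Andersen, Novak, Marino, Lund, Halvorsen, Beaumont, Moreau.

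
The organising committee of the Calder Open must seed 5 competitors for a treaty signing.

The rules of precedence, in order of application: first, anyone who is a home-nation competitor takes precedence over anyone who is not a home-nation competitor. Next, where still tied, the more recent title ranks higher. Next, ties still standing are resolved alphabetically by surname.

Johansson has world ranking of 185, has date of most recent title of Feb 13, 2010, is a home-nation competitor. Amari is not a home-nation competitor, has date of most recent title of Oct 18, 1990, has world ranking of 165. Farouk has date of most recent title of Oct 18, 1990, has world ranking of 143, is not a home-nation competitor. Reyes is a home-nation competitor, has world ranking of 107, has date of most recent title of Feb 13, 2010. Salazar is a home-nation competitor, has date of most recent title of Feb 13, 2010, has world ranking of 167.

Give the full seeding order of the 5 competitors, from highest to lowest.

By the first rule: Johansson, Reyes and Salazar (each a home-nation competitor); then Amari and Farouk (both not a home-nation competitor).
Johansson, Reyes and Salazar all have date of most recent title Feb 13, 2010, so the next rule applies.
Among Johansson, Reyes and Salazar, alphabetically by surname: Johansson before Reyes before Salazar.
Amari and Farouk both have date of most recent title Oct 18, 1990, so the next rule applies.
Among Amari and Farouk, alphabetically by surname: Amari before Farouk.
Full order: Johansson, Reyes, Salazar, Amari, Farouk.

Johansson, Reyes, Salazar, Amari, Farouk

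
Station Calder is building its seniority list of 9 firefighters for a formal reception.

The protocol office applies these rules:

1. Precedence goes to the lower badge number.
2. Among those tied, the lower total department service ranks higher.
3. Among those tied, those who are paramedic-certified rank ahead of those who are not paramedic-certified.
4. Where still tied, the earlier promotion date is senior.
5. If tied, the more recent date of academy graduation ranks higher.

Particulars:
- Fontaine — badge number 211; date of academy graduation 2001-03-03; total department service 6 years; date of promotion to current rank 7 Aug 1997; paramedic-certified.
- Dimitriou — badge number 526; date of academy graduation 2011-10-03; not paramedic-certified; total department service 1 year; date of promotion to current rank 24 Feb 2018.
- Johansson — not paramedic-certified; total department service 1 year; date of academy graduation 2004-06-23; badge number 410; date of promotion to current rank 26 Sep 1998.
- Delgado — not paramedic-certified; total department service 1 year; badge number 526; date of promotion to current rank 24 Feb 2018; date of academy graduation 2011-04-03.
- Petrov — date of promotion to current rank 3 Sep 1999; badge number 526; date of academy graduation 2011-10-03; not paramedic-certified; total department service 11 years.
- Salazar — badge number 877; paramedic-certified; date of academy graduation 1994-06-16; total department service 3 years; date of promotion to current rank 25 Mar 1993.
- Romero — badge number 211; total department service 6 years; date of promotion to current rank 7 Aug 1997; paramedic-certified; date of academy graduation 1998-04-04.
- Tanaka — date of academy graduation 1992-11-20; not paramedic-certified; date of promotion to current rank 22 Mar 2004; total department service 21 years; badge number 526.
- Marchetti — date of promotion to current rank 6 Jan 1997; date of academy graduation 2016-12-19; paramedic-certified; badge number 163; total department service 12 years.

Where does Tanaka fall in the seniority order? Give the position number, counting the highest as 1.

8

By badge number (lower first): Marchetti (163); then Fontaine and Romero (both 211); then Johansson (410); then Dimitriou, Delgado, Petrov and Tanaka (each 526); then Salazar (877).
Fontaine and Romero both have total department service 6 years, so the next rule applies.
Fontaine and Romero are each paramedic-certified, so the next rule applies.
Fontaine and Romero both have date of promotion to current rank 7 Aug 1997, so the next rule applies.
Among Fontaine and Romero, by date of academy graduation (later first): Fontaine (2001-03-03) before Romero (1998-04-04).
Among Dimitriou, Delgado, Petrov and Tanaka, by total department service (lower first): Dimitriou and Delgado (1 year) before Petrov (11 years) before Tanaka (21 years).
Dimitriou and Delgado are each not paramedic-certified, so the next rule applies.
Dimitriou and Delgado both have date of promotion to current rank 24 Feb 2018, so the next rule applies.
Among Dimitriou and Delgado, by date of academy graduation (later first): Dimitriou (2011-10-03) before Delgado (2011-04-03).
Order: Marchetti, Fontaine, Romero, Johansson, Dimitriou, Delgado, Petrov, Tanaka, Salazar. So position 8.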